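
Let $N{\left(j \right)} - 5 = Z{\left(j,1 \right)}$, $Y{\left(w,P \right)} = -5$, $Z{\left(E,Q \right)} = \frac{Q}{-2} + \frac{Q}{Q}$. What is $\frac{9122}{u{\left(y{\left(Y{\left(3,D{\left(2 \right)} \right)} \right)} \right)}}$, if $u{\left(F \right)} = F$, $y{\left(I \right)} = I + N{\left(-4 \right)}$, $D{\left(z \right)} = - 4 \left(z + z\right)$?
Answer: $18244$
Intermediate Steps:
$Z{\left(E,Q \right)} = 1 - \frac{Q}{2}$ ($Z{\left(E,Q \right)} = Q \left(- \frac{1}{2}\right) + 1 = - \frac{Q}{2} + 1 = 1 - \frac{Q}{2}$)
$D{\left(z \right)} = - 8 z$ ($D{\left(z \right)} = - 4 \cdot 2 z = - 8 z$)
$N{\left(j \right)} = \frac{11}{2}$ ($N{\left(j \right)} = 5 + \left(1 - \frac{1}{2}\right) = 5 + \frac{1}{2} = \frac{11}{2}$)
$y{\left(I \right)} = \frac{11}{2} + I$ ($y{\left(I \right)} = I + \frac{11}{2} = \frac{11}{2} + I$)
$\frac{9122}{u{\left(y{\left(Y{\left(3,D{\left(2 \right)} \right)} \right)} \right)}} = \frac{9122}{\frac{11}{2} - 5} = 9122 \frac{1}{\frac{1}{2}} = 9122 \cdot 2 = 18244$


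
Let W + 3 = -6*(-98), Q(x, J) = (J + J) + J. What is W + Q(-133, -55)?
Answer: 420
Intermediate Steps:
Q(x, J) = 3*J (Q(x, J) = 2*J + J = 3*J)
W = 585 (W = -3 - 6*(-98) = -3 + 588 = 585)
W + Q(-133, -55) = 585 + 3*(-55) = 585 - 165 = 420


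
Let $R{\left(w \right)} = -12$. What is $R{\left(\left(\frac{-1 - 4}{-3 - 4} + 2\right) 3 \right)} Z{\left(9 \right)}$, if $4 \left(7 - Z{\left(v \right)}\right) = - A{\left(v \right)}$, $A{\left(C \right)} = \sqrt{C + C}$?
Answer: $-84 - 9 \sqrt{2} \approx -96.728$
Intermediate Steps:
$A{\left(C \right)} = \sqrt{2} \sqrt{C}$ ($A{\left(C \right)} = \sqrt{2 C} = \sqrt{2} \sqrt{C}$)
$Z{\left(v \right)} = 7 + \frac{\sqrt{2} \sqrt{v}}{4}$ ($Z{\left(v \right)} = 7 - \frac{\left(-1\right) \sqrt{2} \sqrt{v}}{4} = 7 + \frac{\sqrt{2} \sqrt{v}}{4}$)
$R{\left(\left(\frac{-1 - 4}{-3 - 4} + 2\right) 3 \right)} Z{\left(9 \right)} = - 12 \left(7 + \frac{\sqrt{2} \sqrt{9}}{4}\right) = - 12 \left(7 + \frac{1}{4} \sqrt{2} \cdot 3\right) = - 12 \left(7 + \frac{3 \sqrt{2}}{4}\right) = -84 - 9 \sqrt{2}$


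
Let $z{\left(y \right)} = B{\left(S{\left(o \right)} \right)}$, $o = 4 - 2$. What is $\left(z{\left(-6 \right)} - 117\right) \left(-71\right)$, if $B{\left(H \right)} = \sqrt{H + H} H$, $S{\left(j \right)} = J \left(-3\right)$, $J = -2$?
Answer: $8307 - 852 \sqrt{3} \approx 6831.3$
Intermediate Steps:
$o = 2$ ($o = 4 - 2 = 2$)
$S{\left(j \right)} = 6$ ($S{\left(j \right)} = \left(-2\right) \left(-3\right) = 6$)
$B{\left(H \right)} = \sqrt{2} H^{\frac{3}{2}}$ ($B{\left(H \right)} = \sqrt{2 H} H = \sqrt{2} \sqrt{H} H = \sqrt{2} H^{\frac{3}{2}}$)
$z{\left(y \right)} = 12 \sqrt{3}$ ($z{\left(y \right)} = \sqrt{2} \cdot 6^{\frac{3}{2}} = \sqrt{2} \cdot 6 \sqrt{6} = 12 \sqrt{3}$)
$\left(z{\left(-6 \right)} - 117\right) \left(-71\right) = \left(12 \sqrt{3} - 117\right) \left(-71\right) = \left(-117 + 12 \sqrt{3}\right) \left(-71\right) = 8307 - 852 \sqrt{3}$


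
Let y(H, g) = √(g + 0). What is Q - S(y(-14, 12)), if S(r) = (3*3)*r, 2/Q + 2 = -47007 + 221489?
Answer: 1/87240 - 18*√3 ≈ -31.177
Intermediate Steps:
y(H, g) = √g
Q = 1/87240 (Q = 2/(-2 + (-47007 + 221489)) = 2/(-2 + 174482) = 2/174480 = 2*(1/174480) = 1/87240 ≈ 1.1463e-5)
S(r) = 9*r
Q - S(y(-14, 12)) = 1/87240 - 9*√12 = 1/87240 - 9*2*√3 = 1/87240 - 18*√3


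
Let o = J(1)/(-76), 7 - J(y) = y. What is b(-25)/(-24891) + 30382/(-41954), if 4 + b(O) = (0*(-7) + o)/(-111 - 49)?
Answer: -208950411161/288600192960 ≈ -0.72401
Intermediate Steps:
J(y) = 7 - y
o = -3/38 (o = (7 - 1*1)/(-76) = (7 - 1)*(-1/76) = 6*(-1/76) = -3/38 ≈ -0.078947)
b(O) = -24317/6080 (b(O) = -4 + (0*(-7) - 3/38)/(-111 - 49) = -4 + (0 - 3/38)/(-160) = -4 - 3/38*(-1/160) = -4 + 3/6080 = -24317/6080)
b(-25)/(-24891) + 30382/(-41954) = -24317/6080/(-24891) + 30382/(-41954) = -24317/6080*(-1/24891) + 30382*(-1/41954) = 24317/151337280 - 1381/1907 = -208950411161/288600192960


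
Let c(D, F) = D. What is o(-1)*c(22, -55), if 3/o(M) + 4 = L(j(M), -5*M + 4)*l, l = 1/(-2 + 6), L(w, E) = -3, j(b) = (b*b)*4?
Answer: -264/19 ≈ -13.895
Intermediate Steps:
j(b) = 4*b**2 (j(b) = b**2*4 = 4*b**2)
l = 1/4 ≈ 0.25000
o(M) = -12/19 (o(M) = 3/(-4 - 3*1/4) = 3/(-4 - 3/4) = 3/(-19/4) = 3*(-4/19) = -12/19)
o(-1)*c(22, -55) = -12/19*22 = -264/19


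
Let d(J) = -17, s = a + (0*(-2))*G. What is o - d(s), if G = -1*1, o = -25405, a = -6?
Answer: -25388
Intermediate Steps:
G = -1
s = -6 (s = -6 + (0*(-2))*(-1) = -6 + 0*(-1) = -6 + 0 = -6)
o - d(s) = -25405 - 1*(-17) = -25405 + 17 = -25388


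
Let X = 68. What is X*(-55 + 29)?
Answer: -1768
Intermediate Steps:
X*(-55 + 29) = 68*(-55 + 29) = 68*(-26) = -1768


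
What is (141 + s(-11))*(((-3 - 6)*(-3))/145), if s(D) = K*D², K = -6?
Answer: -3159/29 ≈ -108.93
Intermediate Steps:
s(D) = -6*D²
(141 + s(-11))*(((-3 - 6)*(-3))/145) = (141 - 6*(-11)²)*(((-3 - 6)*(-3))/145) = (141 - 6*121)*(-9*(-3)*(1/145)) = (141 - 726)*(27*(1/145)) = -585*27/145 = -3159/29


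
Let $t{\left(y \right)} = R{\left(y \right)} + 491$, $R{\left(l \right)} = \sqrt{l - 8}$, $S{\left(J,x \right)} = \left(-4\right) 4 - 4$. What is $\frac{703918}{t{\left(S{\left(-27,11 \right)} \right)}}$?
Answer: $\frac{345623738}{241109} - \frac{1407836 i \sqrt{7}}{241109} \approx 1433.5 - 15.449 i$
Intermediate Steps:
$S{\left(J,x \right)} = -20$ ($S{\left(J,x \right)} = -16 - 4 = -20$)
$R{\left(l \right)} = \sqrt{-8 + l}$
$t{\left(y \right)} = 491 + \sqrt{-8 + y}$ ($t{\left(y \right)} = \sqrt{-8 + y} + 491 = 491 + \sqrt{-8 + y}$)
$\frac{703918}{t{\left(S{\left(-27,11 \right)} \right)}} = \frac{703918}{491 + \sqrt{-8 - 20}} = \frac{703918}{491 + \sqrt{-28}} = \frac{703918}{491 + 2 i \sqrt{7}}$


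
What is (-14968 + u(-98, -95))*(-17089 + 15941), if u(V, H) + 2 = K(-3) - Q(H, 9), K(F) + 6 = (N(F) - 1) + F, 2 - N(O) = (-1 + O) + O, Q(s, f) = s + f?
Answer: 17087980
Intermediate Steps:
Q(s, f) = f + s
N(O) = 3 - 2*O (N(O) = 2 - ((-1 + O) + O) = 2 - (-1 + 2*O) = 2 + (1 - 2*O) = 3 - 2*O)
K(F) = -4 - F (K(F) = -6 + (((3 - 2*F) - 1) + F) = -6 + ((2 - 2*F) + F) = -6 + (2 - F) = -4 - F)
u(V, H) = -12 - H (u(V, H) = -2 + ((-4 - 1*(-3)) - (9 + H)) = -2 + ((-4 + 3) + (-9 - H)) = -2 + (-1 + (-9 - H)) = -2 + (-10 - H) = -12 - H)
(-14968 + u(-98, -95))*(-17089 + 15941) = (-14968 + (-12 - 1*(-95)))*(-17089 + 15941) = (-14968 + (-12 + 95))*(-1148) = (-14968 + 83)*(-1148) = -14885*(-1148) = 17087980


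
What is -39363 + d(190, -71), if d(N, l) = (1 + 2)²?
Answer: -39354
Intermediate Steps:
d(N, l) = 9 (d(N, l) = 3² = 9)
-39363 + d(190, -71) = -39363 + 9 = -39354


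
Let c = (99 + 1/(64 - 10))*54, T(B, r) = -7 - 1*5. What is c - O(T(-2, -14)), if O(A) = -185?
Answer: 5532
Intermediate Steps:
T(B, r) = -12 (T(B, r) = -7 - 5 = -12)
c = 5347 (c = (99 + 1/54)*54 = (5347/54)*54 = 5347)
c - O(T(-2, -14)) = 5347 - 1*(-185) = 5347 + 185 = 5532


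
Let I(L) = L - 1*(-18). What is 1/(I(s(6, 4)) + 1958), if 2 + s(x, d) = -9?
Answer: 1/1965 ≈ 0.00050891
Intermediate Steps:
s(x, d) = -11 (s(x, d) = -2 - 9 = -11)
I(L) = 18 + L (I(L) = L + 18 = 18 + L)
1/(I(s(6, 4)) + 1958) = 1/((18 - 11) + 1958) = 1/(7 + 1958) = 1/1965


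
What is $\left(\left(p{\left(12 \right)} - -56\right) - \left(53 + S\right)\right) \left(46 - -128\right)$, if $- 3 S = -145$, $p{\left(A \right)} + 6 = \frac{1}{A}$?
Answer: $- \frac{17835}{2} \approx -8917.5$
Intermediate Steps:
$p{\left(A \right)} = -6 + \frac{1}{A}$
$S = \frac{145}{3}$ ($S = \left(- \frac{1}{3}\right) \left(-145\right) = \frac{145}{3} \approx 48.333$)
$\left(\left(p{\left(12 \right)} - -56\right) - \left(53 + S\right)\right) \left(46 - -128\right) = \left(\left(\left(-6 + \frac{1}{12}\right) - -56\right) - \frac{304}{3}\right) \left(46 - -128\right) = \left(\left(\left(-6 + \frac{1}{12}\right) + 56\right) - \frac{304}{3}\right) \left(46 + 128\right) = \left(\left(- \frac{71}{12} + 56\right) - \frac{304}{3}\right) 174 = \left(\frac{601}{12} - \frac{304}{3}\right) 174 = \left(- \frac{205}{4}\right) 174 = - \frac{17835}{2}$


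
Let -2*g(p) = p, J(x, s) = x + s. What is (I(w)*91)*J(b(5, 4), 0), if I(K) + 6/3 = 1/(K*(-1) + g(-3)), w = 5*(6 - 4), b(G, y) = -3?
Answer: 9828/17 ≈ 578.12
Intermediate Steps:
J(x, s) = s + x
g(p) = -p/2
w = 10 (w = 5*2 = 10)
I(K) = -2 + 1/(3/2 - K) (I(K) = -2 + 1/(K*(-1) - 1/2*(-3)) = -2 + 1/(-K + 3/2) = -2 + 1/(3/2 - K))
(I(w)*91)*J(b(5, 4), 0) = ((4*(1 - 1*10)/(-3 + 2*10))*91)*(0 - 3) = ((4*(1 - 10)/(-3 + 20))*91)*(-3) = ((4*(-9)/17)*91)*(-3) = ((4*(1/17)*(-9))*91)*(-3) = -36/17*91*(-3) = -3276/17*(-3) = 9828/17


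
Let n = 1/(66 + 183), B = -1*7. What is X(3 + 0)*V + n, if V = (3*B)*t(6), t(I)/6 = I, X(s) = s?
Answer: -564731/249 ≈ -2268.0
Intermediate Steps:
B = -7
t(I) = 6*I
n = 1/249 ≈ 0.0040161
V = -756 (V = (3*(-7))*(6*6) = -21*36 = -756)
X(3 + 0)*V + n = (3 + 0)*(-756) + 1/249 = 3*(-756) + 1/249 = -2268 + 1/249 = -564731/249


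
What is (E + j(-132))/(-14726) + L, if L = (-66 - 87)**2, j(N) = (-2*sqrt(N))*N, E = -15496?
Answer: 172368215/7363 - 264*I*sqrt(33)/7363 ≈ 23410.0 - 0.20597*I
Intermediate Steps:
j(N) = -2*N**(3/2)
L = 23409 (L = (-153)**2 = 23409)
(E + j(-132))/(-14726) + L = (-15496 - (-528)*I*sqrt(33))/(-14726) + 23409 = (-15496 - (-528)*I*sqrt(33))*(-1/14726) + 23409 = (-15496 + 528*I*sqrt(33))*(-1/14726) + 23409 = (7748/7363 - 264*I*sqrt(33)/7363) + 23409 = 172368215/7363 - 264*I*sqrt(33)/7363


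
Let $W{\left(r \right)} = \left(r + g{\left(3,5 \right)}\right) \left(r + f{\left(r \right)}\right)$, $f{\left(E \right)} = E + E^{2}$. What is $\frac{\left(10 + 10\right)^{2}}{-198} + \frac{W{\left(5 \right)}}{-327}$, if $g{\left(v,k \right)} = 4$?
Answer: $- \frac{32195}{10791} \approx -2.9835$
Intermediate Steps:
$W{\left(r \right)} = \left(4 + r\right) \left(r + r \left(1 + r\right)\right)$ ($W{\left(r \right)} = \left(r + 4\right) \left(r + r \left(1 + r\right)\right) = \left(4 + r\right) \left(r + r \left(1 + r\right)\right)$)
$\frac{\left(10 + 10\right)^{2}}{-198} + \frac{W{\left(5 \right)}}{-327} = \frac{\left(10 + 10\right)^{2}}{-198} + \frac{5 \left(8 + 5^{2} + 6 \cdot 5\right)}{-327} = 20^{2} \left(- \frac{1}{198}\right) + 5 \left(8 + 25 + 30\right) \left(- \frac{1}{327}\right) = 400 \left(- \frac{1}{198}\right) + 5 \cdot 63 \left(- \frac{1}{327}\right) = - \frac{200}{99} + 315 \left(- \frac{1}{327}\right) = - \frac{200}{99} - \frac{105}{109} = - \frac{32195}{10791}$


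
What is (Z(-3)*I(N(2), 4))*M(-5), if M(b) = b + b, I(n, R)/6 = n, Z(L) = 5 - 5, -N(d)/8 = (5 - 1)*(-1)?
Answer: 0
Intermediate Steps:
N(d) = 32 (N(d) = -8*(5 - 1)*(-1) = -32*(-1) = -8*(-4) = 32)
Z(L) = 0
I(n, R) = 6*n
M(b) = 2*b
(Z(-3)*I(N(2), 4))*M(-5) = (0*(6*32))*(2*(-5)) = (0*192)*(-10) = 0*(-10) = 0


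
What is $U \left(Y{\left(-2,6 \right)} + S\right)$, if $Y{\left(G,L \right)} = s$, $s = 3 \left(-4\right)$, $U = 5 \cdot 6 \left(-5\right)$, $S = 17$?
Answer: $-750$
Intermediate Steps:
$U = -150$ ($U = 30 \left(-5\right) = -150$)
$s = -12$
$Y{\left(G,L \right)} = -12$
$U \left(Y{\left(-2,6 \right)} + S\right) = - 150 \left(-12 + 17\right) = \left(-150\right) 5 = -750$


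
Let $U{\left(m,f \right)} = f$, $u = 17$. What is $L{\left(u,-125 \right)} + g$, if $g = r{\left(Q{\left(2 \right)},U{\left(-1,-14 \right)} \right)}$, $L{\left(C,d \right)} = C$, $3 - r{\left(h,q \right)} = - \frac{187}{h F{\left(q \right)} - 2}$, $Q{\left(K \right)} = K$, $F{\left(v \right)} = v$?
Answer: $\frac{413}{30} \approx 13.767$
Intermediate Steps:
$r{\left(h,q \right)} = 3 + \frac{187}{-2 + h q}$ ($r{\left(h,q \right)} = 3 - - \frac{187}{h q - 2} = 3 - - \frac{187}{-2 + h q} = 3 + \frac{187}{-2 + h q}$)
$g = - \frac{97}{30}$ ($g = \frac{181 + 3 \cdot 2 \left(-14\right)}{-2 + 2 \left(-14\right)} = \frac{181 - 84}{-2 - 28} = \frac{1}{-30} \cdot 97 = \left(- \frac{1}{30}\right) 97 = - \frac{97}{30} \approx -3.2333$)
$L{\left(u,-125 \right)} + g = 17 - \frac{97}{30} = \frac{413}{30}$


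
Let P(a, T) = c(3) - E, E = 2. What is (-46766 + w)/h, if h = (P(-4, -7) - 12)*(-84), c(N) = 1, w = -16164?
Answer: -4495/78 ≈ -57.628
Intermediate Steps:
P(a, T) = -1 (P(a, T) = 1 - 1*2 = 1 - 2 = -1)
h = 1092 (h = (-1 - 12)*(-84) = -13*(-84) = 1092)
(-46766 + w)/h = (-46766 - 16164)/1092 = -62930*1/1092 = -4495/78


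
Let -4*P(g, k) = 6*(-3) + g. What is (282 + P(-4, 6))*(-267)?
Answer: -153525/2 ≈ -76763.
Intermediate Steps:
P(g, k) = 9/2 - g/4 (P(g, k) = -(6*(-3) + g)/4 = -(-18 + g)/4 = 9/2 - g/4)
(282 + P(-4, 6))*(-267) = (282 + (9/2 - ¼*(-4)))*(-267) = (282 + (9/2 + 1))*(-267) = (282 + 11/2)*(-267) = (575/2)*(-267) = -153525/2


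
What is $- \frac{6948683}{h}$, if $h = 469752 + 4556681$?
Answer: $- \frac{6948683}{5026433} \approx -1.3824$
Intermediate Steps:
$h = 5026433$
$- \frac{6948683}{h} = - \frac{6948683}{5026433}$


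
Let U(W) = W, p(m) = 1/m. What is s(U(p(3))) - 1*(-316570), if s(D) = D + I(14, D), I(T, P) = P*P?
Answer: 2849134/9 ≈ 3.1657e+5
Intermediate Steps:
I(T, P) = P²
s(D) = D + D²
s(U(p(3))) - 1*(-316570) = (1 + 1/3)/3 - 1*(-316570) = (1 + ⅓)/3 + 316570 = (⅓)*(4/3) + 316570 = 4/9 + 316570 = 2849134/9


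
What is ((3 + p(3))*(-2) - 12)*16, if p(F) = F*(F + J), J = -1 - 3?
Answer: -192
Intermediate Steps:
J = -4
p(F) = F*(-4 + F) (p(F) = F*(F - 4) = F*(-4 + F))
((3 + p(3))*(-2) - 12)*16 = ((3 + 3*(-4 + 3))*(-2) - 12)*16 = ((3 + 3*(-1))*(-2) - 12)*16 = ((3 - 3)*(-2) - 12)*16 = (0*(-2) - 12)*16 = (0 - 12)*16 = -12*16 = -192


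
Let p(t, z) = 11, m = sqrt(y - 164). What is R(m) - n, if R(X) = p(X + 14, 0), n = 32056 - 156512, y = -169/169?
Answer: 124467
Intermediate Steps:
y = -1 (y = -169*1/169 = -1)
m = I*sqrt(165) (m = sqrt(-1 - 164) = sqrt(-165) = I*sqrt(165) ≈ 12.845*I)
n = -124456
R(X) = 11
R(m) - n = 11 - 1*(-124456) = 11 + 124456 = 124467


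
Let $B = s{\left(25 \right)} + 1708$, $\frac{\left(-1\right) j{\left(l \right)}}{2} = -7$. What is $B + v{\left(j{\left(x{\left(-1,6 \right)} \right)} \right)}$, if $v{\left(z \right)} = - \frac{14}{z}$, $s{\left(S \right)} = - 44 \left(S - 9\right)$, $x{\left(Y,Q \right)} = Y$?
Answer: $1003$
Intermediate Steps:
$j{\left(l \right)} = 14$ ($j{\left(l \right)} = \left(-2\right) \left(-7\right) = 14$)
$s{\left(S \right)} = 396 - 44 S$ ($s{\left(S \right)} = - 44 \left(-9 + S\right) = 396 - 44 S$)
$B = 1004$ ($B = \left(396 - 1100\right) + 1708 = -704 + 1708 = 1004$)
$B + v{\left(j{\left(x{\left(-1,6 \right)} \right)} \right)} = 1004 - \frac{14}{14} = 1004 - 1 = 1003$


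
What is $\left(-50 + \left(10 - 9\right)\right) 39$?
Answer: $-1911$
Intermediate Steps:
$\left(-50 + \left(10 - 9\right)\right) 39 = \left(-50 + 1\right) 39 = \left(-49\right) 39 = -1911$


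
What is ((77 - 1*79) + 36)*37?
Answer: 1258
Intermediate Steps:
((77 - 1*79) + 36)*37 = ((77 - 79) + 36)*37 = (-2 + 36)*37 = 34*37 = 1258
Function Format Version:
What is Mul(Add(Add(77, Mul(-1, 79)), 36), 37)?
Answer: 1258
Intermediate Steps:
Mul(Add(Add(77, Mul(-1, 79)), 36), 37) = Mul(Add(Add(77, -79), 36), 37) = Mul(Add(-2, 36), 37) = Mul(34, 37) = 1258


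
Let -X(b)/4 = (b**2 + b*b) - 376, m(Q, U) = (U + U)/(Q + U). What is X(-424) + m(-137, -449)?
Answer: -420953823/293 ≈ -1.4367e+6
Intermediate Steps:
m(Q, U) = 2*U/(Q + U) (m(Q, U) = (2*U)/(Q + U) = 2*U/(Q + U))
X(b) = 1504 - 8*b**2 (X(b) = -4*((b**2 + b*b) - 376) = -4*((b**2 + b**2) - 376) = -4*(2*b**2 - 376) = -4*(-376 + 2*b**2) = 1504 - 8*b**2)
X(-424) + m(-137, -449) = (1504 - 8*(-424)**2) + 2*(-449)/(-137 - 449) = (1504 - 8*179776) + 2*(-449)/(-586) = (1504 - 1438208) + 2*(-449)*(-1/586) = -1436704 + 449/293 = -420953823/293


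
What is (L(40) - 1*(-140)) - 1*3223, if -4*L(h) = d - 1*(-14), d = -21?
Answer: -12325/4 ≈ -3081.3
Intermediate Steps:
L(h) = 7/4 (L(h) = -(-21 - 1*(-14))/4 = -(-21 + 14)/4 = -¼*(-7) = 7/4)
(L(40) - 1*(-140)) - 1*3223 = (7/4 - 1*(-140)) - 1*3223 = (7/4 + 140) - 3223 = 567/4 - 3223 = -12325/4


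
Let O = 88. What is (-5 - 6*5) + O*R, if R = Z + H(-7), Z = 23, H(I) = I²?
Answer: 6301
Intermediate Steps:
R = 72 (R = 23 + (-7)² = 23 + 49 = 72)
(-5 - 6*5) + O*R = (-5 - 6*5) + 88*72 = (-5 - 30) + 6336 = -35 + 6336 = 6301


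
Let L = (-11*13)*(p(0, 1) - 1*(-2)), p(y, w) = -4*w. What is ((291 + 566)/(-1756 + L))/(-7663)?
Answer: 857/11264610 ≈ 7.6079e-5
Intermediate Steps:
L = 286 (L = (-11*13)*(-4*1 - 1*(-2)) = -143*(-4 + 2) = -143*(-2) = 286)
((291 + 566)/(-1756 + L))/(-7663) = ((291 + 566)/(-1756 + 286))/(-7663) = (857/(-1470))*(-1/7663) = (857*(-1/1470))*(-1/7663) = -857/1470*(-1/7663) = 857/11264610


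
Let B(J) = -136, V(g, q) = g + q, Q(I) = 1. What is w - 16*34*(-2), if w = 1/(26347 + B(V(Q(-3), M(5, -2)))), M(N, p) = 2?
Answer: 28517569/26211 ≈ 1088.0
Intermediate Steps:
w = 1/26211 (w = 1/(26347 - 136) = 1/26211 ≈ 3.8152e-5)
w - 16*34*(-2) = 1/26211 - 16*34*(-2) = 1/26211 - 544*(-2) = 1/26211 - 1*(-1088) = 1/26211 + 1088 = 28517569/26211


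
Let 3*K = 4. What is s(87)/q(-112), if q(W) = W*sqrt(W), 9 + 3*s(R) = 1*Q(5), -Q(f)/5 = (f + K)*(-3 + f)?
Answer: -31*I*sqrt(7)/4032 ≈ -0.020342*I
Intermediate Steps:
K = 4/3 (K = (1/3)*4 = 4/3 ≈ 1.3333)
Q(f) = -5*(-3 + f)*(4/3 + f) (Q(f) = -5*(f + 4/3)*(-3 + f) = -5*(4/3 + f)*(-3 + f) = -5*(-3 + f)*(4/3 + f))
s(R) = -217/9 (s(R) = -3 + (1*(20 - 5*5**2 + (25/3)*5))/3 = -3 + (1*(20 - 5*25 + 125/3))/3 = -3 + (1*(20 - 125 + 125/3))/3 = -3 + (1*(-190/3))/3 = -3 + (1/3)*(-190/3) = -3 - 190/9 = -217/9)
q(W) = W**(3/2)
s(87)/q(-112) = -217*I*sqrt(7)/3136/9 = -31*I*sqrt(7)/4032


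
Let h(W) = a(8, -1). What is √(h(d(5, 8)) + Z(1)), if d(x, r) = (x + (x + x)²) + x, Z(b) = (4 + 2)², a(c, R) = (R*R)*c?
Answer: 2*√11 ≈ 6.6332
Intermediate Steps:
a(c, R) = c*R² (a(c, R) = R²*c = c*R²)
Z(b) = 36 (Z(b) = 6² = 36)
d(x, r) = 2*x + 4*x² (d(x, r) = (x + (2*x)²) + x = (x + 4*x²) + x = 2*x + 4*x²)
h(W) = 8 (h(W) = 8*(-1)² = 8*1 = 8)
√(h(d(5, 8)) + Z(1)) = √(8 + 36) = √44 = 2*√11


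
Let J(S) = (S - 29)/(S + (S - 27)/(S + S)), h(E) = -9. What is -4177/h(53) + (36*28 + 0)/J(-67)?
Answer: 699628/603 ≈ 1160.2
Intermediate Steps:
J(S) = (-29 + S)/(S + (-27 + S)/(2*S)) (J(S) = (-29 + S)/(S + (-27 + S)/((2*S))) = (-29 + S)/(S + (-27 + S)*(1/(2*S))) = (-29 + S)/(S + (-27 + S)/(2*S)))
-4177/h(53) + (36*28 + 0)/J(-67) = -4177/(-9) + (36*28 + 0)/((2*(-67)*(-29 - 67)/(-27 - 67 + 2*(-67)**2))) = -4177*(-1/9) + (1008 + 0)/((2*(-67)*(-96)/(-27 - 67 + 2*4489))) = 4177/9 + 1008/((2*(-67)*(-96)/(-27 - 67 + 8978))) = 4177/9 + 1008/((2*(-67)*(-96)/8884)) = 4177/9 + 1008/((2*(-67)*(1/8884)*(-96))) = 4177/9 + 1008/(3216/2221) = 4177/9 + 1008*(2221/3216) = 4177/9 + 46641/67 = 699628/603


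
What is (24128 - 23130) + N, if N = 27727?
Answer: 28725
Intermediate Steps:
(24128 - 23130) + N = (24128 - 23130) + 27727 = 998 + 27727 = 28725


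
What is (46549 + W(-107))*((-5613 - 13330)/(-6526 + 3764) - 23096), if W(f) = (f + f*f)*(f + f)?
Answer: 151818607861551/2762 ≈ 5.4967e+10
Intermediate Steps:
W(f) = 2*f*(f + f²) (W(f) = (f + f²)*(2*f) = 2*f*(f + f²))
(46549 + W(-107))*((-5613 - 13330)/(-6526 + 3764) - 23096) = (46549 + 2*(-107)²*(1 - 107))*((-5613 - 13330)/(-6526 + 3764) - 23096) = (46549 + 2*11449*(-106))*(-18943/(-2762) - 23096) = (46549 - 2427188)*(-18943*(-1/2762) - 23096) = -2380639*(18943/2762 - 23096) = -2380639*(-63772209/2762) = 151818607861551/2762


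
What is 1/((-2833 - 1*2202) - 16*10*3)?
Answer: -1/5515 ≈ -0.00018132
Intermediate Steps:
1/((-2833 - 1*2202) - 16*10*3) = 1/((-2833 - 2202) - 160*3) = 1/(-5035 - 480) = 1/(-5515) = -1/5515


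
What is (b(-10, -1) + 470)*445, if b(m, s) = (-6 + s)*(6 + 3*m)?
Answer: 283910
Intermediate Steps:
(b(-10, -1) + 470)*445 = ((-36 - 18*(-10) + 6*(-1) + 3*(-10)*(-1)) + 470)*445 = ((-36 + 180 - 6 + 30) + 470)*445 = (168 + 470)*445 = 638*445 = 283910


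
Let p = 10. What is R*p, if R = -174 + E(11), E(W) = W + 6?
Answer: -1570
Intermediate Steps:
E(W) = 6 + W
R = -157 (R = -174 + (6 + 11) = -174 + 17 = -157)
R*p = -157*10 = -1570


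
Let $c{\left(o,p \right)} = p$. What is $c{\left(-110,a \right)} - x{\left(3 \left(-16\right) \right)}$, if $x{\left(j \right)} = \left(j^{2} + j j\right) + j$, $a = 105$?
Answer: $-4455$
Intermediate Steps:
$x{\left(j \right)} = j + 2 j^{2}$ ($x{\left(j \right)} = \left(j^{2} + j^{2}\right) + j = 2 j^{2} + j = j + 2 j^{2}$)
$c{\left(-110,a \right)} - x{\left(3 \left(-16\right) \right)} = 105 - 3 \left(-16\right) \left(1 + 2 \cdot 3 \left(-16\right)\right) = 105 - - 48 \left(1 + 2 \left(-48\right)\right) = 105 - - 48 \left(1 - 96\right) = 105 - \left(-48\right) \left(-95\right) = 105 - 4560 = -4455$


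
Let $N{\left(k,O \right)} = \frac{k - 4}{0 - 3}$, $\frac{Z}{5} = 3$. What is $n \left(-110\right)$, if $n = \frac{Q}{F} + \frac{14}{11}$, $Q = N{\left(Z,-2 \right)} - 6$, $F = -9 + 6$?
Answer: $- \frac{4450}{9} \approx -494.44$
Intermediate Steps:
$Z = 15$ ($Z = 5 \cdot 3 = 15$)
$F = -3$
$N{\left(k,O \right)} = \frac{4}{3} - \frac{k}{3}$ ($N{\left(k,O \right)} = \frac{-4 + k}{-3} = \left(-4 + k\right) \left(- \frac{1}{3}\right) = \frac{4}{3} - \frac{k}{3}$)
$Q = - \frac{29}{3}$ ($Q = \left(\frac{4}{3} - 5\right) - 6 = - \frac{11}{3} - 6 = - \frac{29}{3} \approx -9.6667$)
$n = \frac{445}{99}$ ($n = - \frac{29}{3 \left(-3\right)} + \frac{14}{11} = \left(- \frac{29}{3}\right) \left(- \frac{1}{3}\right) + 14 \cdot \frac{1}{11} = \frac{29}{9} + \frac{14}{11} = \frac{445}{99} \approx 4.4949$)
$n \left(-110\right) = \frac{445}{99} \left(-110\right) = - \frac{4450}{9}$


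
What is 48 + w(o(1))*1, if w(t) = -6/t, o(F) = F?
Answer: 42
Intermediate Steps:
48 + w(o(1))*1 = 48 - 6/1*1 = 48 - 6*1*1 = 48 - 6*1 = 48 - 6 = 42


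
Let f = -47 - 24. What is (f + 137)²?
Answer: 4356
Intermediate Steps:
f = -71
(f + 137)² = (-71 + 137)² = 66² = 4356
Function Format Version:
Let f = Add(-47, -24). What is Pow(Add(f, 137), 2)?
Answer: 4356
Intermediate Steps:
f = -71
Pow(Add(f, 137), 2) = Pow(Add(-71, 137), 2) = Pow(66, 2) = 4356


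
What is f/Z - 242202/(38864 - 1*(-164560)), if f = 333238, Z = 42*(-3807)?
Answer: -8876271125/2710523088 ≈ -3.2747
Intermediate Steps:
Z = -159894
f/Z - 242202/(38864 - 1*(-164560)) = 333238/(-159894) - 242202/(38864 - 1*(-164560)) = 333238*(-1/159894) - 242202/(38864 + 164560) = -166619/79947 - 242202/203424 = -166619/79947 - 242202*1/203424 = -166619/79947 - 40367/33904 = -8876271125/2710523088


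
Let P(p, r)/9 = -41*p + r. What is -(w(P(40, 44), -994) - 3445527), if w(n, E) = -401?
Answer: 3445928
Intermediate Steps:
P(p, r) = -369*p + 9*r (P(p, r) = 9*(-41*p + r) = 9*(r - 41*p) = -369*p + 9*r)
-(w(P(40, 44), -994) - 3445527) = -(-401 - 3445527) = -1*(-3445928) = 3445928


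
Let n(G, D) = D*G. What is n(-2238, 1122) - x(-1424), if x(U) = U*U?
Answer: -4538812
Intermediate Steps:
x(U) = U**2
n(-2238, 1122) - x(-1424) = 1122*(-2238) - 1*(-1424)**2 = -2511036 - 1*2027776 = -2511036 - 2027776 = -4538812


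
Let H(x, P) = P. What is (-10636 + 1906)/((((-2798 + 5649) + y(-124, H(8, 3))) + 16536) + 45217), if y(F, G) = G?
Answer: -8730/64607 ≈ -0.13512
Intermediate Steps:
(-10636 + 1906)/((((-2798 + 5649) + y(-124, H(8, 3))) + 16536) + 45217) = (-10636 + 1906)/((((-2798 + 5649) + 3) + 16536) + 45217) = -8730/(((2851 + 3) + 16536) + 45217) = -8730/((2854 + 16536) + 45217) = -8730/(19390 + 45217) = -8730/64607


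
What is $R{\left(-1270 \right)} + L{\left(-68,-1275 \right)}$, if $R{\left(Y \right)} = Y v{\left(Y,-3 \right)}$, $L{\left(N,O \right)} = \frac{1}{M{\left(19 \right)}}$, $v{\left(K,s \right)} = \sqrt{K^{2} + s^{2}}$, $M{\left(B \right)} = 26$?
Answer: $\frac{1}{26} - 21590 \sqrt{5581} \approx -1.6129 \cdot 10^{6}$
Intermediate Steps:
$L{\left(N,O \right)} = \frac{1}{26}$
$R{\left(Y \right)} = Y \sqrt{9 + Y^{2}}$ ($R{\left(Y \right)} = Y \sqrt{Y^{2} + \left(-3\right)^{2}} = Y \sqrt{Y^{2} + 9} = Y \sqrt{9 + Y^{2}}$)
$R{\left(-1270 \right)} + L{\left(-68,-1275 \right)} = - 1270 \sqrt{9 + \left(-1270\right)^{2}} + \frac{1}{26} = - 1270 \sqrt{9 + 1612900} + \frac{1}{26} = - 1270 \sqrt{1612909} + \frac{1}{26} = - 1270 \cdot 17 \sqrt{5581} + \frac{1}{26} = - 21590 \sqrt{5581} + \frac{1}{26} = \frac{1}{26} - 21590 \sqrt{5581}$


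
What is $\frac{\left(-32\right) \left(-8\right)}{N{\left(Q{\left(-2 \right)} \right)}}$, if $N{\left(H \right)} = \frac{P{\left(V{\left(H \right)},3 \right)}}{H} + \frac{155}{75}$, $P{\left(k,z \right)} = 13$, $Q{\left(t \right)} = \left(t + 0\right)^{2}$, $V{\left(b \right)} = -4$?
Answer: $\frac{15360}{319} \approx 48.15$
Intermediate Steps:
$Q{\left(t \right)} = t^{2}$
$N{\left(H \right)} = \frac{31}{15} + \frac{13}{H}$ ($N{\left(H \right)} = \frac{13}{H} + \frac{155}{75} = \frac{13}{H} + 155 \cdot \frac{1}{75} = \frac{13}{H} + \frac{31}{15} = \frac{31}{15} + \frac{13}{H}$)
$\frac{\left(-32\right) \left(-8\right)}{N{\left(Q{\left(-2 \right)} \right)}} = \frac{\left(-32\right) \left(-8\right)}{\frac{31}{15} + \frac{13}{\left(-2\right)^{2}}} = \frac{256}{\frac{31}{15} + \frac{13}{4}} = \frac{256}{\frac{319}{60}} = 256 \cdot \frac{60}{319} = \frac{15360}{319}$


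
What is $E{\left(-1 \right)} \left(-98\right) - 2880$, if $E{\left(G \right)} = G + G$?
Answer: $-2684$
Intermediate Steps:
$E{\left(G \right)} = 2 G$
$E{\left(-1 \right)} \left(-98\right) - 2880 = 2 \left(-1\right) \left(-98\right) - 2880 = \left(-2\right) \left(-98\right) - 2880 = 196 - 2880 = -2684$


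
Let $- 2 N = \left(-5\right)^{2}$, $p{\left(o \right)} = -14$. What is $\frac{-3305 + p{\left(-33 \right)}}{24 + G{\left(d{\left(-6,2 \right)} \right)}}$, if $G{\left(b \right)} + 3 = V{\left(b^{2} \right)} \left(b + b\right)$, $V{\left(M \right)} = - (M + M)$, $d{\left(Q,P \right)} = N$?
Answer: $- \frac{6638}{15667} \approx -0.42369$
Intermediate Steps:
$N = - \frac{25}{2}$ ($N = - \frac{\left(-5\right)^{2}}{2} = \left(- \frac{1}{2}\right) 25 = - \frac{25}{2} \approx -12.5$)
$d{\left(Q,P \right)} = - \frac{25}{2}$
$V{\left(M \right)} = - 2 M$
$G{\left(b \right)} = -3 - 4 b^{3}$ ($G{\left(b \right)} = -3 + - 2 b^{2} \left(b + b\right) = -3 + - 2 b^{2} \cdot 2 b = -3 - 4 b^{3}$)
$\frac{-3305 + p{\left(-33 \right)}}{24 + G{\left(d{\left(-6,2 \right)} \right)}} = \frac{-3305 - 14}{24 - \left(3 + 4 \left(- \frac{25}{2}\right)^{3}\right)} = - \frac{3319}{24 - - \frac{15619}{2}} = - \frac{3319}{24 + \left(-3 + \frac{15625}{2}\right)} = - \frac{3319}{24 + \frac{15619}{2}} = - \frac{3319}{\frac{15667}{2}} = \left(-3319\right) \frac{2}{15667} = - \frac{6638}{15667}$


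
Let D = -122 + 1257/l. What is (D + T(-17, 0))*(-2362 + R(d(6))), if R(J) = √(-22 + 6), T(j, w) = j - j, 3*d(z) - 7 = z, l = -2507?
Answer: 725396182/2507 - 1228444*I/2507 ≈ 2.8935e+5 - 490.01*I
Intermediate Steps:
d(z) = 7/3 + z/3
T(j, w) = 0
D = -307111/2507 (D = -122 + 1257/(-2507) = -122 + 1257*(-1/2507) = -122 - 1257/2507 = -307111/2507 ≈ -122.50)
R(J) = 4*I (R(J) = √(-16) = 4*I)
(D + T(-17, 0))*(-2362 + R(d(6))) = (-307111/2507 + 0)*(-2362 + 4*I) = -307111*(-2362 + 4*I)/2507 = 725396182/2507 - 1228444*I/2507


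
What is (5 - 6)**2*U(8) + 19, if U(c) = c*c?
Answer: 83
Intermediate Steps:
U(c) = c**2
(5 - 6)**2*U(8) + 19 = (5 - 6)**2*8**2 + 19 = (-1)**2*64 + 19 = 1*64 + 19 = 64 + 19 = 83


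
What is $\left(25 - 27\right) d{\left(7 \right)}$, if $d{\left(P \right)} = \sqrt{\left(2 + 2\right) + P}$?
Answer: $- 2 \sqrt{11} \approx -6.6332$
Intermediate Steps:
$d{\left(P \right)} = \sqrt{4 + P}$
$\left(25 - 27\right) d{\left(7 \right)} = \left(25 - 27\right) \sqrt{4 + 7} = - 2 \sqrt{11}$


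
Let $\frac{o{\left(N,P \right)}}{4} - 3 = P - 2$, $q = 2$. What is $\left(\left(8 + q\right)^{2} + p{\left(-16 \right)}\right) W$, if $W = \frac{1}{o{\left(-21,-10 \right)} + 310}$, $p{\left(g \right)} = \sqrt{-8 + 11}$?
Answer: $\frac{50}{137} + \frac{\sqrt{3}}{274} \approx 0.37128$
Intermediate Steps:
$p{\left(g \right)} = \sqrt{3}$
$o{\left(N,P \right)} = 4 + 4 P$ ($o{\left(N,P \right)} = 12 + 4 \left(P - 2\right) = 12 + 4 \left(-2 + P\right) = 12 + \left(-8 + 4 P\right) = 4 + 4 P$)
$W = \frac{1}{274}$ ($W = \frac{1}{\left(4 + 4 \left(-10\right)\right) + 310} = \frac{1}{\left(4 - 40\right) + 310} = \frac{1}{-36 + 310} = \frac{1}{274} \approx 0.0036496$)
$\left(\left(8 + q\right)^{2} + p{\left(-16 \right)}\right) W = \left(\left(8 + 2\right)^{2} + \sqrt{3}\right) \frac{1}{274} = \left(10^{2} + \sqrt{3}\right) \frac{1}{274} = \left(100 + \sqrt{3}\right) \frac{1}{274} = \frac{50}{137} + \frac{\sqrt{3}}{274}$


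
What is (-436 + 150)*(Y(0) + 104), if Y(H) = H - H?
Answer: -29744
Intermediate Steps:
Y(H) = 0
(-436 + 150)*(Y(0) + 104) = (-436 + 150)*(0 + 104) = -286*104 = -29744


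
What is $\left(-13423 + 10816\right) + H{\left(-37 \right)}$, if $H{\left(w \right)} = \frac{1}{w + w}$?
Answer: $- \frac{192919}{74} \approx -2607.0$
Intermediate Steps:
$H{\left(w \right)} = \frac{1}{2 w}$
$\left(-13423 + 10816\right) + H{\left(-37 \right)} = \left(-13423 + 10816\right) + \frac{1}{2 \left(-37\right)} = -2607 + \frac{1}{2} \left(- \frac{1}{37}\right) = -2607 - \frac{1}{74} = - \frac{192919}{74}$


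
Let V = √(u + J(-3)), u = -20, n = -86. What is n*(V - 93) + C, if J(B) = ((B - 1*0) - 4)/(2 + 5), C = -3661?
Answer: 4337 - 86*I*√21 ≈ 4337.0 - 394.1*I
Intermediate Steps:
J(B) = -4/7 + B/7 (J(B) = ((B + 0) - 4)/7 = (B - 4)*(⅐) = (-4 + B)*(⅐) = -4/7 + B/7)
V = I*√21 (V = √(-20 + (-4/7 + (⅐)*(-3))) = √(-20 + (-4/7 - 3/7)) = √(-20 - 1) = √(-21) = I*√21 ≈ 4.5826*I)
n*(V - 93) + C = -86*(I*√21 - 93) - 3661 = -86*(-93 + I*√21) - 3661 = (7998 - 86*I*√21) - 3661 = 4337 - 86*I*√21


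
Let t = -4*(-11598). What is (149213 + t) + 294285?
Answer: 489890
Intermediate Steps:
t = 46392
(149213 + t) + 294285 = (149213 + 46392) + 294285 = 195605 + 294285 = 489890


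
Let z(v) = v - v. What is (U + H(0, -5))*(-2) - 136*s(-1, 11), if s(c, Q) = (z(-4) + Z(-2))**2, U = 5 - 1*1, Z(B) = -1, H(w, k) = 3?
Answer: -150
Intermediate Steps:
z(v) = 0
U = 4 (U = 5 - 1 = 4)
s(c, Q) = 1 (s(c, Q) = (0 - 1)**2 = (-1)**2 = 1)
(U + H(0, -5))*(-2) - 136*s(-1, 11) = (4 + 3)*(-2) - 136*1 = 7*(-2) - 136 = -14 - 136 = -150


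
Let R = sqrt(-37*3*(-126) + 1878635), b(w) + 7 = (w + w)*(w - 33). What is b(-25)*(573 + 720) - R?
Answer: 3740649 - sqrt(1892621) ≈ 3.7393e+6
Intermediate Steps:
b(w) = -7 + 2*w*(-33 + w) (b(w) = -7 + (w + w)*(w - 33) = -7 + (2*w)*(-33 + w) = -7 + 2*w*(-33 + w))
R = sqrt(1892621) (R = sqrt(-111*(-126) + 1878635) = sqrt(13986 + 1878635) = sqrt(1892621) ≈ 1375.7)
b(-25)*(573 + 720) - R = (-7 - 66*(-25) + 2*(-25)**2)*(573 + 720) - sqrt(1892621) = (-7 + 1650 + 2*625)*1293 - sqrt(1892621) = (-7 + 1650 + 1250)*1293 - sqrt(1892621) = 2893*1293 - sqrt(1892621) = 3740649 - sqrt(1892621)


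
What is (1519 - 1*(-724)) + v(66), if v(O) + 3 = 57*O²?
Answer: 250532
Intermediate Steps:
v(O) = -3 + 57*O²
(1519 - 1*(-724)) + v(66) = (1519 - 1*(-724)) + (-3 + 57*66²) = (1519 + 724) + (-3 + 57*4356) = 2243 + (-3 + 248292) = 2243 + 248289 = 250532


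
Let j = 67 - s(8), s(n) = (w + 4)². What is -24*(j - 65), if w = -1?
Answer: 168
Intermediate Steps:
s(n) = 9 (s(n) = (-1 + 4)² = 3² = 9)
j = 58 (j = 67 - 1*9 = 67 - 9 = 58)
-24*(j - 65) = -24*(58 - 65) = -24*(-7) = 168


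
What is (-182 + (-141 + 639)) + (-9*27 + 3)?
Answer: 76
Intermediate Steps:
(-182 + (-141 + 639)) + (-9*27 + 3) = (-182 + 498) + (-243 + 3) = 316 - 240 = 76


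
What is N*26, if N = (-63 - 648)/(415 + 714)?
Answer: -18486/1129 ≈ -16.374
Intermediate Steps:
N = -711/1129 ≈ -0.62976
N*26 = -711/1129*26 = -18486/1129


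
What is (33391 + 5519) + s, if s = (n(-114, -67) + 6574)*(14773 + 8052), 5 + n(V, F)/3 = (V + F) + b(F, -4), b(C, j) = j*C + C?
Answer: 151117585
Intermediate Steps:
b(C, j) = C + C*j (b(C, j) = C*j + C = C + C*j)
n(V, F) = -15 - 6*F + 3*V (n(V, F) = -15 + 3*((V + F) + F*(1 - 4)) = -15 + 3*((F + V) + F*(-3)) = -15 + 3*((F + V) - 3*F) = -15 + 3*(V - 2*F) = -15 + (-6*F + 3*V) = -15 - 6*F + 3*V)
s = 151078675 (s = ((-15 - 6*(-67) + 3*(-114)) + 6574)*(14773 + 8052) = ((-15 + 402 - 342) + 6574)*22825 = (45 + 6574)*22825 = 6619*22825 = 151078675)
(33391 + 5519) + s = (33391 + 5519) + 151078675 = 38910 + 151078675 = 151117585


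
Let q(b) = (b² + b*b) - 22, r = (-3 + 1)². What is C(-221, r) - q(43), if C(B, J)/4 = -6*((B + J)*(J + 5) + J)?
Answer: 43100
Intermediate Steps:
r = 4 (r = (-2)² = 4)
C(B, J) = -24*J - 24*(5 + J)*(B + J) (C(B, J) = 4*(-6*((B + J)*(J + 5) + J)) = 4*(-6*((B + J)*(5 + J) + J)) = 4*(-6*((5 + J)*(B + J) + J)) = 4*(-6*(J + (5 + J)*(B + J))) = 4*(-6*J - 6*(5 + J)*(B + J)) = -24*J - 24*(5 + J)*(B + J))
q(b) = -22 + 2*b² (q(b) = (b² + b²) - 22 = 2*b² - 22 = -22 + 2*b²)
C(-221, r) - q(43) = (-144*4 - 120*(-221) - 24*4² - 24*(-221)*4) - (-22 + 2*43²) = (-576 + 26520 - 24*16 + 21216) - (-22 + 2*1849) = (-576 + 26520 - 384 + 21216) - (-22 + 3698) = 46776 - 1*3676 = 46776 - 3676 = 43100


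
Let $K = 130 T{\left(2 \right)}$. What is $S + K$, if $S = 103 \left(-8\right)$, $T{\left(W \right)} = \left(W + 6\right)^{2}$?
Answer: $7496$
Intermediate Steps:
$T{\left(W \right)} = \left(6 + W\right)^{2}$
$S = -824$
$K = 8320$ ($K = 130 \left(6 + 2\right)^{2} = 130 \cdot 8^{2} = 130 \cdot 64 = 8320$)
$S + K = -824 + 8320 = 7496$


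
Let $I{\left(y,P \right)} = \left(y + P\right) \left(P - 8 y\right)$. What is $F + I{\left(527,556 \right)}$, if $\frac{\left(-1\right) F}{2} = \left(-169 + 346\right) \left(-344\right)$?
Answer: $-3842004$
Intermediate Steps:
$I{\left(y,P \right)} = \left(P + y\right) \left(P - 8 y\right)$
$F = 121776$ ($F = - 2 \left(-169 + 346\right) \left(-344\right) = - 2 \cdot 177 \left(-344\right) = \left(-2\right) \left(-60888\right) = 121776$)
$F + I{\left(527,556 \right)} = 121776 - \left(-309136 + 2051084 + 2221832\right) = 121776 - 3963780 = -3842004$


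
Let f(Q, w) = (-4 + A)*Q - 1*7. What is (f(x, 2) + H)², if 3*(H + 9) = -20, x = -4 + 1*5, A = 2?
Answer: 5476/9 ≈ 608.44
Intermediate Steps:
x = 1 (x = -4 + 5 = 1)
H = -47/3 (H = -9 + (⅓)*(-20) = -9 - 20/3 = -47/3 ≈ -15.667)
f(Q, w) = -7 - 2*Q (f(Q, w) = (-4 + 2)*Q - 1*7 = -2*Q - 7 = -7 - 2*Q)
(f(x, 2) + H)² = ((-7 - 2*1) - 47/3)² = ((-7 - 2) - 47/3)² = (-9 - 47/3)² = (-74/3)² = 5476/9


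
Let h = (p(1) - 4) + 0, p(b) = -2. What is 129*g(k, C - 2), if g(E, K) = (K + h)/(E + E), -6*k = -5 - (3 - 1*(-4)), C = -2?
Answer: -645/2 ≈ -322.50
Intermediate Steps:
k = 2 (k = -(-5 - (3 - 1*(-4)))/6 = -(-5 - (3 + 4))/6 = -(-5 - 1*7)/6 = -(-5 - 7)/6 = -⅙*(-12) = 2)
h = -6 (h = (-2 - 4) + 0 = -6 + 0 = -6)
g(E, K) = (-6 + K)/(2*E) (g(E, K) = (K - 6)/(E + E) = (-6 + K)/((2*E)) = (-6 + K)*(1/(2*E)) = (-6 + K)/(2*E))
129*g(k, C - 2) = 129*((½)*(-6 + (-2 - 2))/2) = 129*((½)*(½)*(-6 - 4)) = 129*((½)*(½)*(-10)) = 129*(-5/2) = -645/2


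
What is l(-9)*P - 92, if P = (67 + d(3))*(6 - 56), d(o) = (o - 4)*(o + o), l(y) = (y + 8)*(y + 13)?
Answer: 12108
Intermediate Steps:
l(y) = (8 + y)*(13 + y)
d(o) = 2*o*(-4 + o) (d(o) = (-4 + o)*(2*o) = 2*o*(-4 + o))
P = -3050 (P = (67 + 2*3*(-4 + 3))*(6 - 56) = (67 + 2*3*(-1))*(-50) = (67 - 6)*(-50) = 61*(-50) = -3050)
l(-9)*P - 92 = (104 + (-9)² + 21*(-9))*(-3050) - 92 = (104 + 81 - 189)*(-3050) - 92 = -4*(-3050) - 92 = 12200 - 92 = 12108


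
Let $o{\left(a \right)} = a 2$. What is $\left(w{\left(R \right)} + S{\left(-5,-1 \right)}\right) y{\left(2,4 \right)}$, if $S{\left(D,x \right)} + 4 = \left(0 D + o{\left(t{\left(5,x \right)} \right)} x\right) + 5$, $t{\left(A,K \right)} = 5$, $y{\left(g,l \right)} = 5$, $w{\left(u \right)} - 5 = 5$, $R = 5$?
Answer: $5$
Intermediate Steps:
$w{\left(u \right)} = 10$ ($w{\left(u \right)} = 5 + 5 = 10$)
$o{\left(a \right)} = 2 a$
$S{\left(D,x \right)} = 1 + 10 x$ ($S{\left(D,x \right)} = -4 + \left(\left(0 D + 2 \cdot 5 x\right) + 5\right) = -4 + \left(\left(0 + 10 x\right) + 5\right) = -4 + \left(10 x + 5\right) = -4 + \left(5 + 10 x\right) = 1 + 10 x$)
$\left(w{\left(R \right)} + S{\left(-5,-1 \right)}\right) y{\left(2,4 \right)} = \left(10 + \left(1 + 10 \left(-1\right)\right)\right) 5 = \left(10 + \left(1 - 10\right)\right) 5 = \left(10 - 9\right) 5 = 1 \cdot 5 = 5$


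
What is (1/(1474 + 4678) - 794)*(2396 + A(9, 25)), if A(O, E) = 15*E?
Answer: -13535467677/6152 ≈ -2.2002e+6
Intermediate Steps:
(1/(1474 + 4678) - 794)*(2396 + A(9, 25)) = (1/(1474 + 4678) - 794)*(2396 + 15*25) = (1/6152 - 794)*(2396 + 375) = (1/6152 - 794)*2771 = -4884687/6152*2771 = -13535467677/6152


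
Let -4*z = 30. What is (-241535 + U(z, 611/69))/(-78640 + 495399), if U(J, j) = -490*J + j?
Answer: -16411729/28756371 ≈ -0.57072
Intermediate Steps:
z = -15/2 (z = -1/4*30 = -15/2 ≈ -7.5000)
U(J, j) = j - 490*J
(-241535 + U(z, 611/69))/(-78640 + 495399) = (-241535 + (611/69 - 490*(-15/2)))/(-78640 + 495399) = (-241535 + (611*(1/69) + 3675))/416759 = (-241535 + (611/69 + 3675))*(1/416759) = (-241535 + 254186/69)*(1/416759) = -16411729/69*1/416759 = -16411729/28756371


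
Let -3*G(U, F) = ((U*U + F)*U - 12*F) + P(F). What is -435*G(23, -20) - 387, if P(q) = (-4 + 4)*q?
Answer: 1731928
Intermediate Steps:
P(q) = 0 (P(q) = 0*q = 0)
G(U, F) = 4*F - U*(F + U²)/3 (G(U, F) = -(((U*U + F)*U - 12*F) + 0)/3 = -(((U² + F)*U - 12*F) + 0)/3 = -(((F + U²)*U - 12*F) + 0)/3 = -((U*(F + U²) - 12*F) + 0)/3 = -((-12*F + U*(F + U²)) + 0)/3 = -(-12*F + U*(F + U²))/3 = 4*F - U*(F + U²)/3)
-435*G(23, -20) - 387 = -435*(4*(-20) - ⅓*23³ - ⅓*(-20)*23) - 387 = -435*(-80 - ⅓*12167 + 460/3) - 387 = -435*(-80 - 12167/3 + 460/3) - 387 = -435*(-11947/3) - 387 = 1732315 - 387 = 1731928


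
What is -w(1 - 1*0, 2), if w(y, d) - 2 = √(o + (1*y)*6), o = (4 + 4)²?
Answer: -2 - √70 ≈ -10.367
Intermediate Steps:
o = 64 (o = 8² = 64)
w(y, d) = 2 + √(64 + 6*y) (w(y, d) = 2 + √(64 + (1*y)*6) = 2 + √(64 + y*6) = 2 + √(64 + 6*y))
-w(1 - 1*0, 2) = -(2 + √(64 + 6*(1 - 1*0))) = -(2 + √(64 + 6*(1 + 0))) = -(2 + √(64 + 6*1)) = -(2 + √(64 + 6)) = -(2 + √70) = -2 - √70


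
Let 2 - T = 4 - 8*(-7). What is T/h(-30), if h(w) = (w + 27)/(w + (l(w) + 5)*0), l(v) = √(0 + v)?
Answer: -580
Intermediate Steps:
l(v) = √v
h(w) = (27 + w)/w (h(w) = (w + 27)/(w + (√w + 5)*0) = (27 + w)/(w + (5 + √w)*0) = (27 + w)/(w + 0) = (27 + w)/w)
T = -58 (T = 2 - (4 - 8*(-7)) = 2 - (4 + 56) = 2 - 1*60 = 2 - 60 = -58)
T/h(-30) = -58*(-30/(27 - 30)) = -58/((-1/30*(-3))) = -58/⅒ = -58*10 = -580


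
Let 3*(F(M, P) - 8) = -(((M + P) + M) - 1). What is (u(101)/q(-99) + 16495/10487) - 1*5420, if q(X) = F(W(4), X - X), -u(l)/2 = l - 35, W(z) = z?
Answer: -970144617/178279 ≈ -5441.7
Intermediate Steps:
u(l) = 70 - 2*l (u(l) = -2*(l - 35) = -2*(-35 + l) = 70 - 2*l)
F(M, P) = 25/3 - 2*M/3 - P/3 (F(M, P) = 8 + (-(((M + P) + M) - 1))/3 = 8 + (-((P + 2*M) - 1))/3 = 8 + (-(-1 + P + 2*M))/3 = 8 + (1 - P - 2*M)/3 = 8 + (⅓ - 2*M/3 - P/3) = 25/3 - 2*M/3 - P/3)
q(X) = 17/3 (q(X) = 25/3 - ⅔*4 - (X - X)/3 = 25/3 - 8/3 - ⅓*0 = 25/3 - 8/3 + 0 = 17/3)
(u(101)/q(-99) + 16495/10487) - 1*5420 = ((70 - 2*101)/(17/3) + 16495/10487) - 1*5420 = ((70 - 202)*(3/17) + 16495*(1/10487)) - 5420 = (-132*3/17 + 16495/10487) - 5420 = (-396/17 + 16495/10487) - 5420 = -3872437/178279 - 5420 = -970144617/178279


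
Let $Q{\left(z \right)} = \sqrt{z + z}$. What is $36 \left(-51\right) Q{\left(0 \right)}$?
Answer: $0$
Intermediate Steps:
$Q{\left(z \right)} = \sqrt{2} \sqrt{z}$ ($Q{\left(z \right)} = \sqrt{2 z} = \sqrt{2} \sqrt{z}$)
$36 \left(-51\right) Q{\left(0 \right)} = 36 \left(-51\right) \sqrt{2} \sqrt{0} = - 1836 \sqrt{2} \cdot 0 = \left(-1836\right) 0 = 0$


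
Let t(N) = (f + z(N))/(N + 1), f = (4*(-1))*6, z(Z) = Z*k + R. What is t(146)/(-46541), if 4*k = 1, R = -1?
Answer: -23/13683054 ≈ -1.6809e-6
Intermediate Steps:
k = 1/4 (k = (1/4)*1 = 1/4 ≈ 0.25000)
z(Z) = -1 + Z/4 (z(Z) = Z*(1/4) - 1 = Z/4 - 1 = -1 + Z/4)
f = -24 (f = -4*6 = -24)
t(N) = (-25 + N/4)/(1 + N) (t(N) = (-24 + (-1 + N/4))/(N + 1) = (-25 + N/4)/(1 + N))
t(146)/(-46541) = ((-100 + 146)/(4*(1 + 146)))/(-46541) = ((1/4)*46/147)*(-1/46541) = ((1/4)*(1/147)*46)*(-1/46541) = (23/294)*(-1/46541) = -23/13683054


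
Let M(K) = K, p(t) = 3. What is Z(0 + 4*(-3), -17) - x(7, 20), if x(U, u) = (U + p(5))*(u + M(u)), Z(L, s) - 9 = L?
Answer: -403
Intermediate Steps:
Z(L, s) = 9 + L
x(U, u) = 2*u*(3 + U) (x(U, u) = (U + 3)*(u + u) = (3 + U)*(2*u) = 2*u*(3 + U))
Z(0 + 4*(-3), -17) - x(7, 20) = (9 + (0 + 4*(-3))) - 2*20*(3 + 7) = (9 + (0 - 12)) - 2*20*10 = (9 - 12) - 1*400 = -3 - 400 = -403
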